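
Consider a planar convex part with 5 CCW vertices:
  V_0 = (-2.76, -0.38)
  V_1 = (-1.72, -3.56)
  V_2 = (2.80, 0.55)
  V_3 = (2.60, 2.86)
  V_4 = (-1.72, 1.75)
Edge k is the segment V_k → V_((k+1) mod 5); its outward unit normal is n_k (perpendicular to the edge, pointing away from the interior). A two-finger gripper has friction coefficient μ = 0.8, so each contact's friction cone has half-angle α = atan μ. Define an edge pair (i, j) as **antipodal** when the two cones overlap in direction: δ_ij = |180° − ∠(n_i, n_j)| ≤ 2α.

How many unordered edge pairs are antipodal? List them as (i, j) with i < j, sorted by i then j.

α = atan 0.8 = 38.66°;  2α = 77.32°
n_0 = (-0.9505, -0.3108)
n_1 = (+0.6728, -0.7399)
n_2 = (+0.9963, +0.0863)
n_3 = (-0.2489, +0.9685)
n_4 = (-0.8986, +0.4388)
  (0,1): δ = 65.83°  ✓
  (0,2): δ = 13.16°  ✓
  (0,3): δ = 86.30°  ·
  (0,4): δ = 135.87°  ·
  (1,2): δ = 127.33°  ·
  (1,3): δ = 27.87°  ✓
  (1,4): δ = 21.70°  ✓
  (2,3): δ = 80.54°  ·
  (2,4): δ = 30.97°  ✓
  (3,4): δ = 130.43°  ·
antipodal pairs: 5

count = 5; pairs: (0,1), (0,2), (1,3), (1,4), (2,4)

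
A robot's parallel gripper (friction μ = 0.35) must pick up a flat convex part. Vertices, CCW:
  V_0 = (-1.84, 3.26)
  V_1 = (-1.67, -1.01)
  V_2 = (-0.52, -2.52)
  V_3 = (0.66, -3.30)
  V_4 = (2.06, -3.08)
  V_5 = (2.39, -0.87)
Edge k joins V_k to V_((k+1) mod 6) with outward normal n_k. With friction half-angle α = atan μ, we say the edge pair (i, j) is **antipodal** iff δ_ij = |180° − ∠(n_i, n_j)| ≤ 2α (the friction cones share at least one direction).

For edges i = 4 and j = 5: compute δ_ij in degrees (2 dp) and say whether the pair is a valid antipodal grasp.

δ = 125.82°, invalid

α = atan 0.35 = 19.29°;  2α = 38.58°
edge 4: e_4 = (+0.33, +2.21);  n_4 = (+0.9890, -0.1477)
edge 5: e_5 = (-4.23, +4.13);  n_5 = (+0.6986, +0.7155)
∠(n_4, n_5) = 54.18°
δ = |180° − 54.18°| = 125.82°
125.82° > 2α = 38.58°  →  invalid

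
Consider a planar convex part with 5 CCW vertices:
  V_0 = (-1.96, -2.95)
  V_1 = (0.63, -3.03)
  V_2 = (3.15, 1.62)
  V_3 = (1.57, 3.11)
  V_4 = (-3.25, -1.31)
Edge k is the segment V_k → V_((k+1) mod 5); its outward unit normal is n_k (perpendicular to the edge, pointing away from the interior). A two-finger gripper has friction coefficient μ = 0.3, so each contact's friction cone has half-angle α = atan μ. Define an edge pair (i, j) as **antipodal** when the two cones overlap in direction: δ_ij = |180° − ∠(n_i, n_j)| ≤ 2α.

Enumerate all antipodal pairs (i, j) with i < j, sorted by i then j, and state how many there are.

α = atan 0.3 = 16.70°;  2α = 33.40°
n_0 = (-0.0309, -0.9995)
n_1 = (+0.8792, -0.4765)
n_2 = (+0.6861, +0.7275)
n_3 = (-0.6759, +0.7370)
n_4 = (-0.7860, -0.6182)
  (0,1): δ = 116.69°  ·
  (0,2): δ = 41.55°  ·
  (0,3): δ = 44.29°  ·
  (0,4): δ = 129.96°  ·
  (1,2): δ = 104.87°  ·
  (1,3): δ = 19.02°  ✓
  (1,4): δ = 66.64°  ·
  (2,3): δ = 94.16°  ·
  (2,4): δ = 8.49°  ✓
  (3,4): δ = 94.33°  ·
antipodal pairs: 2

count = 2; pairs: (1,3), (2,4)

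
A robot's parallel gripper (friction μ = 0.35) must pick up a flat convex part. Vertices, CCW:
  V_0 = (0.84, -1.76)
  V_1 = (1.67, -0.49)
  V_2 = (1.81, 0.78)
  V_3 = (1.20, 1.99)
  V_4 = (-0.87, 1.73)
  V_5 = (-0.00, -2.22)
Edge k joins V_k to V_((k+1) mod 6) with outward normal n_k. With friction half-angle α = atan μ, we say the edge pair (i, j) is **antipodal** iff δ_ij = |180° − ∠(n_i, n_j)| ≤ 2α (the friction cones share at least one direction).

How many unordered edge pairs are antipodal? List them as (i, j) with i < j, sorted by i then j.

count = 3; pairs: (1,4), (2,4), (3,5)

α = atan 0.35 = 19.29°;  2α = 38.58°
n_0 = (+0.8371, -0.5471)
n_1 = (+0.9940, -0.1096)
n_2 = (+0.8929, +0.4502)
n_3 = (-0.1246, +0.9922)
n_4 = (-0.9766, -0.2151)
n_5 = (+0.4803, -0.8771)
  (0,1): δ = 153.12°  ·
  (0,2): δ = 120.08°  ·
  (0,3): δ = 49.67°  ·
  (0,4): δ = 45.59°  ·
  (0,5): δ = 151.87°  ·
  (1,2): δ = 146.96°  ·
  (1,3): δ = 76.55°  ·
  (1,4): δ = 18.71°  ✓
  (1,5): δ = 125.00°  ·
  (2,3): δ = 109.60°  ·
  (2,4): δ = 14.33°  ✓
  (2,5): δ = 91.95°  ·
  (3,4): δ = 84.74°  ·
  (3,5): δ = 21.55°  ✓
  (4,5): δ = 73.72°  ·
antipodal pairs: 3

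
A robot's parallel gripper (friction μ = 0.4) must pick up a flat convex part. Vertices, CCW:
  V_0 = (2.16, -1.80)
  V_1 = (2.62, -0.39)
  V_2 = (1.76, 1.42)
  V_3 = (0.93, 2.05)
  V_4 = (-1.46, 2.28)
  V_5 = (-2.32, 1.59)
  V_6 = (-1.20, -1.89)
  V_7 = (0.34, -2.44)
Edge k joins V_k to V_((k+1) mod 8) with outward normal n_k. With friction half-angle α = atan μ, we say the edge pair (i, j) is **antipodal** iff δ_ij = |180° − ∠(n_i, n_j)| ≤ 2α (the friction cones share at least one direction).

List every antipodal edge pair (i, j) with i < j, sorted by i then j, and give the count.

count = 8; pairs: (0,4), (0,5), (1,5), (2,5), (2,6), (3,6), (3,7), (4,7)

α = atan 0.4 = 21.80°;  2α = 43.60°
n_0 = (+0.9507, -0.3102)
n_1 = (+0.9032, +0.4292)
n_2 = (+0.6046, +0.7965)
n_3 = (+0.0958, +0.9954)
n_4 = (-0.6258, +0.7800)
n_5 = (-0.9519, -0.3064)
n_6 = (-0.3363, -0.9417)
n_7 = (+0.3317, -0.9434)
  (0,1): δ = 136.52°  ·
  (0,2): δ = 109.13°  ·
  (0,3): δ = 77.43°  ·
  (0,4): δ = 33.19°  ✓
  (0,5): δ = 35.91°  ✓
  (0,6): δ = 88.41°  ·
  (0,7): δ = 127.44°  ·
  (1,2): δ = 152.61°  ·
  (1,3): δ = 120.91°  ·
  (1,4): δ = 76.67°  ·
  (1,5): δ = 7.57°  ✓
  (1,6): δ = 44.93°  ·
  (1,7): δ = 83.96°  ·
  (2,3): δ = 148.30°  ·
  (2,4): δ = 104.06°  ·
  (2,5): δ = 34.96°  ✓
  (2,6): δ = 17.55°  ✓
  (2,7): δ = 56.57°  ·
  (3,4): δ = 135.76°  ·
  (3,5): δ = 66.66°  ·
  (3,6): δ = 14.16°  ✓
  (3,7): δ = 24.87°  ✓
  (4,5): δ = 110.90°  ·
  (4,6): δ = 58.39°  ·
  (4,7): δ = 19.37°  ✓
  (5,6): δ = 127.49°  ·
  (5,7): δ = 88.47°  ·
  (6,7): δ = 140.97°  ·
antipodal pairs: 8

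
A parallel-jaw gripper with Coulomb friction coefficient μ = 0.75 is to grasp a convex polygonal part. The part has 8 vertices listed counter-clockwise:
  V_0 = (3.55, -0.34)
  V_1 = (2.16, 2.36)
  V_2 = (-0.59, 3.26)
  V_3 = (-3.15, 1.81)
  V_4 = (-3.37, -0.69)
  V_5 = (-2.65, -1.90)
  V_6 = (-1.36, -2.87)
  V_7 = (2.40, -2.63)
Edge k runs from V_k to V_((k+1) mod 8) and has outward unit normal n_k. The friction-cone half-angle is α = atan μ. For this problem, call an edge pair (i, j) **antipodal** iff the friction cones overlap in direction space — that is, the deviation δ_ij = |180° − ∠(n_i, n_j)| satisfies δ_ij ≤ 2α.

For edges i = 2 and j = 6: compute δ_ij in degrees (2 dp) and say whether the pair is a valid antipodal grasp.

α = atan 0.75 = 36.87°;  2α = 73.74°
edge 2: e_2 = (-2.56, -1.45);  n_2 = (-0.4928, +0.8701)
edge 6: e_6 = (+3.76, +0.24);  n_6 = (+0.0637, -0.9980)
∠(n_2, n_6) = 154.12°
δ = |180° − 154.12°| = 25.88°
25.88° ≤ 2α = 73.74°  →  valid

δ = 25.88°, valid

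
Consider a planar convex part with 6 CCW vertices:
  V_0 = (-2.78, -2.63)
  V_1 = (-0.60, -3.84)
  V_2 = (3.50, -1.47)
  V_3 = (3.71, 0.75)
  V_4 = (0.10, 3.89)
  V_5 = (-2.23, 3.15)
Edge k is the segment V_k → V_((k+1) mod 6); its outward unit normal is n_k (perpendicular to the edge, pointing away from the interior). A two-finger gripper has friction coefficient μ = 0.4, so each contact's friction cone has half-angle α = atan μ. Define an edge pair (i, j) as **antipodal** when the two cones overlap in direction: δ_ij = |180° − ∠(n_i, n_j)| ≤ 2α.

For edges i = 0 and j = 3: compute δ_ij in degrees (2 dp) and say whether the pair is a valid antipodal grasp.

δ = 11.98°, valid

α = atan 0.4 = 21.80°;  2α = 43.60°
edge 0: e_0 = (+2.18, -1.21);  n_0 = (-0.4853, -0.8743)
edge 3: e_3 = (-3.61, +3.14);  n_3 = (+0.6563, +0.7545)
∠(n_0, n_3) = 168.02°
δ = |180° − 168.02°| = 11.98°
11.98° ≤ 2α = 43.60°  →  valid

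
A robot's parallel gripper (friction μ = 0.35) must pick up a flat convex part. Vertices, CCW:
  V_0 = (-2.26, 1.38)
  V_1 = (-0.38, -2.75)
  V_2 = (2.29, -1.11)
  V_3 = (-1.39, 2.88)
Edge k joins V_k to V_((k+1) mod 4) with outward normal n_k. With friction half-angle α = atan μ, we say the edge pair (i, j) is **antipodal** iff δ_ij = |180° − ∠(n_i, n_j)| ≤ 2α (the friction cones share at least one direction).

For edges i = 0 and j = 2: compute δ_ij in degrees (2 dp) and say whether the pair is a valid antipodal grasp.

δ = 18.21°, valid

α = atan 0.35 = 19.29°;  2α = 38.58°
edge 0: e_0 = (+1.88, -4.13);  n_0 = (-0.9101, -0.4143)
edge 2: e_2 = (-3.68, +3.99);  n_2 = (+0.7351, +0.6780)
∠(n_0, n_2) = 161.79°
δ = |180° − 161.79°| = 18.21°
18.21° ≤ 2α = 38.58°  →  valid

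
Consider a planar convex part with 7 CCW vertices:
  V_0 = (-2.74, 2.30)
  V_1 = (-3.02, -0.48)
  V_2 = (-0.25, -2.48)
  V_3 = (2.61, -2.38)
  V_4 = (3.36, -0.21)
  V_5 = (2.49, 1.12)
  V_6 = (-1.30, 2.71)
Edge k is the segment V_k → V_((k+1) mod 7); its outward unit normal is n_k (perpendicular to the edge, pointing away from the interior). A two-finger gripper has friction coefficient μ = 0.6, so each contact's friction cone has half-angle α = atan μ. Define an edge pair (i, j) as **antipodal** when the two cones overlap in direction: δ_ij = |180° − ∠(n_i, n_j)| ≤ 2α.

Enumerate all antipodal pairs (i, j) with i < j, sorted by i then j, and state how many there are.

count = 9; pairs: (0,3), (0,4), (1,4), (1,5), (1,6), (2,4), (2,5), (2,6), (3,6)

α = atan 0.6 = 30.96°;  2α = 61.93°
n_0 = (-0.9950, +0.1002)
n_1 = (-0.5854, -0.8108)
n_2 = (+0.0349, -0.9994)
n_3 = (+0.9451, -0.3267)
n_4 = (+0.8369, +0.5474)
n_5 = (+0.3869, +0.9221)
n_6 = (-0.2738, +0.9618)
  (0,1): δ = 120.08°  ·
  (0,2): δ = 82.25°  ·
  (0,3): δ = 13.31°  ✓
  (0,4): δ = 38.94°  ✓
  (0,5): δ = 72.99°  ·
  (0,6): δ = 111.64°  ·
  (1,2): δ = 142.17°  ·
  (1,3): δ = 73.24°  ·
  (1,4): δ = 20.98°  ✓
  (1,5): δ = 13.07°  ✓
  (1,6): δ = 51.72°  ✓
  (2,3): δ = 111.07°  ·
  (2,4): δ = 58.81°  ✓
  (2,5): δ = 24.76°  ✓
  (2,6): δ = 13.89°  ✓
  (3,4): δ = 127.74°  ·
  (3,5): δ = 93.69°  ·
  (3,6): δ = 55.04°  ✓
  (4,5): δ = 145.95°  ·
  (4,6): δ = 107.30°  ·
  (5,6): δ = 141.35°  ·
antipodal pairs: 9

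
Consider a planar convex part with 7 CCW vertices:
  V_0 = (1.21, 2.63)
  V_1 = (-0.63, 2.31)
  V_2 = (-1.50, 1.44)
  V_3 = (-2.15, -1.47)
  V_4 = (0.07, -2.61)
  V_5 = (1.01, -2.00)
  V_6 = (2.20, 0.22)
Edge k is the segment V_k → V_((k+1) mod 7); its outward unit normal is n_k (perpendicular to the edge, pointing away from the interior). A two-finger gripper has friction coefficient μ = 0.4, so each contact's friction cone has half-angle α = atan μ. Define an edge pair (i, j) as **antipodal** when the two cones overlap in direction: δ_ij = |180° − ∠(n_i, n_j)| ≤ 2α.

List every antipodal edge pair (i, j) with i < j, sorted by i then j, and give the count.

α = atan 0.4 = 21.80°;  2α = 43.60°
n_0 = (-0.1713, +0.9852)
n_1 = (-0.7071, +0.7071)
n_2 = (-0.9759, +0.2180)
n_3 = (-0.4568, -0.8896)
n_4 = (+0.5444, -0.8389)
n_5 = (+0.8814, -0.4724)
n_6 = (+0.9250, +0.3800)
  (0,1): δ = 144.87°  ·
  (0,2): δ = 112.46°  ·
  (0,3): δ = 37.05°  ✓
  (0,4): δ = 23.12°  ✓
  (0,5): δ = 51.94°  ·
  (0,6): δ = 102.47°  ·
  (1,2): δ = 147.59°  ·
  (1,3): δ = 72.18°  ·
  (1,4): δ = 12.02°  ✓
  (1,5): δ = 16.81°  ✓
  (1,6): δ = 67.33°  ·
  (2,3): δ = 104.59°  ·
  (2,4): δ = 44.43°  ·
  (2,5): δ = 15.60°  ✓
  (2,6): δ = 34.92°  ✓
  (3,4): δ = 119.84°  ·
  (3,5): δ = 91.01°  ·
  (3,6): δ = 40.49°  ✓
  (4,5): δ = 151.17°  ·
  (4,6): δ = 100.65°  ·
  (5,6): δ = 129.47°  ·
antipodal pairs: 7

count = 7; pairs: (0,3), (0,4), (1,4), (1,5), (2,5), (2,6), (3,6)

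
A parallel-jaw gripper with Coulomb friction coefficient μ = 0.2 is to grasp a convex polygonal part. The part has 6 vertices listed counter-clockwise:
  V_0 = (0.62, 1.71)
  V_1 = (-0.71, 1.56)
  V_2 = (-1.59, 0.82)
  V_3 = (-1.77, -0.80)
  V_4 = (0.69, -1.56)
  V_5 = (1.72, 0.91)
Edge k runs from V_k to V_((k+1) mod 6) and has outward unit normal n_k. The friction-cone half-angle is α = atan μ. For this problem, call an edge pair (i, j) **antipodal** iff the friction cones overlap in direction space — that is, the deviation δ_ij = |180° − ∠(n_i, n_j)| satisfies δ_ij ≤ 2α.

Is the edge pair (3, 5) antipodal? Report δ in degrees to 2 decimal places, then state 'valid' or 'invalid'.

α = atan 0.2 = 11.31°;  2α = 22.62°
edge 3: e_3 = (+2.46, -0.76);  n_3 = (-0.2952, -0.9554)
edge 5: e_5 = (-1.10, +0.80);  n_5 = (+0.5882, +0.8087)
∠(n_3, n_5) = 161.14°
δ = |180° − 161.14°| = 18.86°
18.86° ≤ 2α = 22.62°  →  valid

δ = 18.86°, valid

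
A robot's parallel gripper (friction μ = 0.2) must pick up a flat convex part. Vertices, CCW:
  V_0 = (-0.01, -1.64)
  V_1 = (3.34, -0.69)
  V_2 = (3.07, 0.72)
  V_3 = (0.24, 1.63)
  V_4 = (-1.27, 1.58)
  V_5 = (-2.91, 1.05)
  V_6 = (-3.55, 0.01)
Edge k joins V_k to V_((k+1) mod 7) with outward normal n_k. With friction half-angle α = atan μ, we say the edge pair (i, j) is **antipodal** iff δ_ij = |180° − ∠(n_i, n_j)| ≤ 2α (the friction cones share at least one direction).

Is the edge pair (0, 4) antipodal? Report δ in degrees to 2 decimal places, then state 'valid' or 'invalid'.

δ = 2.08°, valid

α = atan 0.2 = 11.31°;  2α = 22.62°
edge 0: e_0 = (+3.35, +0.95);  n_0 = (+0.2728, -0.9621)
edge 4: e_4 = (-1.64, -0.53);  n_4 = (-0.3075, +0.9515)
∠(n_0, n_4) = 177.92°
δ = |180° − 177.92°| = 2.08°
2.08° ≤ 2α = 22.62°  →  valid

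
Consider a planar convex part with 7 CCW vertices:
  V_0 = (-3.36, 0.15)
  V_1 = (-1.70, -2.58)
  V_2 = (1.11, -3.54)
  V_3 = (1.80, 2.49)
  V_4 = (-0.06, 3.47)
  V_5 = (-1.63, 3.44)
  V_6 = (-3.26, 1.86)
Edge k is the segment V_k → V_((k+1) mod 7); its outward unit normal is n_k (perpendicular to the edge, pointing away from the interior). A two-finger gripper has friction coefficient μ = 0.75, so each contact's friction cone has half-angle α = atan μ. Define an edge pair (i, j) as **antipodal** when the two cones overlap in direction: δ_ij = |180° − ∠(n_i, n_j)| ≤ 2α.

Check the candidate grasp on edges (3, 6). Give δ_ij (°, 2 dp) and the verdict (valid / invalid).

δ = 65.56°, valid

α = atan 0.75 = 36.87°;  2α = 73.74°
edge 3: e_3 = (-1.86, +0.98);  n_3 = (+0.4661, +0.8847)
edge 6: e_6 = (-0.10, -1.71);  n_6 = (-0.9983, +0.0584)
∠(n_3, n_6) = 114.44°
δ = |180° − 114.44°| = 65.56°
65.56° ≤ 2α = 73.74°  →  valid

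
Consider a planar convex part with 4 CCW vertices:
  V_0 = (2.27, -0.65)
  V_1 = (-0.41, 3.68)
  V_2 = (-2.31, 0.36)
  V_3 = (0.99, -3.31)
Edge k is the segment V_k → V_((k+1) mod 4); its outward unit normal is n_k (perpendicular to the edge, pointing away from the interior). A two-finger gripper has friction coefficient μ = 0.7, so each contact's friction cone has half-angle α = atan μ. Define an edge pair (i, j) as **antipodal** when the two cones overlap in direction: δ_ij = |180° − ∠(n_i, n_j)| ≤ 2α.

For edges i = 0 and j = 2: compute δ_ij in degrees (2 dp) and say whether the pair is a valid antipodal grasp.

δ = 10.21°, valid

α = atan 0.7 = 34.99°;  2α = 69.98°
edge 0: e_0 = (-2.68, +4.33);  n_0 = (+0.8503, +0.5263)
edge 2: e_2 = (+3.30, -3.67);  n_2 = (-0.7436, -0.6686)
∠(n_0, n_2) = 169.79°
δ = |180° − 169.79°| = 10.21°
10.21° ≤ 2α = 69.98°  →  valid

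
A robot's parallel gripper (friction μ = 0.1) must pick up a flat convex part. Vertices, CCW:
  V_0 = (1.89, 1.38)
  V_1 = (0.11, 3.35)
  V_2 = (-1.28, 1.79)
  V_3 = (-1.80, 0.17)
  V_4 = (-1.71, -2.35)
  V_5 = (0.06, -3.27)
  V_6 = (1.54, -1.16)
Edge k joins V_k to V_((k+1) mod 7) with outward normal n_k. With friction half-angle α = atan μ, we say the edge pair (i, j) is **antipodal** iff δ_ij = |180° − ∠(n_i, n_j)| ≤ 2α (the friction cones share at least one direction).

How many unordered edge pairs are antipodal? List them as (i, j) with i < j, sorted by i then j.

α = atan 0.1 = 5.71°;  2α = 11.42°
n_0 = (+0.7420, +0.6704)
n_1 = (-0.7466, +0.6653)
n_2 = (-0.9522, +0.3056)
n_3 = (-0.9994, -0.0357)
n_4 = (-0.4612, -0.8873)
n_5 = (+0.8187, -0.5742)
n_6 = (+0.9906, -0.1365)
  (0,1): δ = 83.80°  ·
  (0,2): δ = 59.90°  ·
  (0,3): δ = 40.05°  ·
  (0,4): δ = 20.44°  ·
  (0,5): δ = 102.85°  ·
  (0,6): δ = 130.05°  ·
  (1,2): δ = 156.09°  ·
  (1,3): δ = 136.25°  ·
  (1,4): δ = 75.76°  ·
  (1,5): δ = 6.66°  ✓
  (1,6): δ = 33.86°  ·
  (2,3): δ = 160.16°  ·
  (2,4): δ = 99.67°  ·
  (2,5): δ = 17.25°  ·
  (2,6): δ = 9.95°  ✓
  (3,4): δ = 119.51°  ·
  (3,5): δ = 37.09°  ·
  (3,6): δ = 9.89°  ✓
  (4,5): δ = 97.58°  ·
  (4,6): δ = 70.38°  ·
  (5,6): δ = 152.80°  ·
antipodal pairs: 3

count = 3; pairs: (1,5), (2,6), (3,6)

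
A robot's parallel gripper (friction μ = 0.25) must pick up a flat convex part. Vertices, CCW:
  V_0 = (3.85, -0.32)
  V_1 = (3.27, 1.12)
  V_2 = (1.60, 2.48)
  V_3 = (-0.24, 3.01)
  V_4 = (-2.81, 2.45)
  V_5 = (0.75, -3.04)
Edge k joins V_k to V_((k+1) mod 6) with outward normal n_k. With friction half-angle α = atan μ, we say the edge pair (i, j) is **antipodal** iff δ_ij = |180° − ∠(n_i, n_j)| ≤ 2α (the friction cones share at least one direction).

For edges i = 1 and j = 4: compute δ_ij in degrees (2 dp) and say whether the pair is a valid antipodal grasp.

δ = 17.88°, valid

α = atan 0.25 = 14.04°;  2α = 28.07°
edge 1: e_1 = (-1.67, +1.36);  n_1 = (+0.6315, +0.7754)
edge 4: e_4 = (+3.56, -5.49);  n_4 = (-0.8390, -0.5441)
∠(n_1, n_4) = 162.12°
δ = |180° − 162.12°| = 17.88°
17.88° ≤ 2α = 28.07°  →  valid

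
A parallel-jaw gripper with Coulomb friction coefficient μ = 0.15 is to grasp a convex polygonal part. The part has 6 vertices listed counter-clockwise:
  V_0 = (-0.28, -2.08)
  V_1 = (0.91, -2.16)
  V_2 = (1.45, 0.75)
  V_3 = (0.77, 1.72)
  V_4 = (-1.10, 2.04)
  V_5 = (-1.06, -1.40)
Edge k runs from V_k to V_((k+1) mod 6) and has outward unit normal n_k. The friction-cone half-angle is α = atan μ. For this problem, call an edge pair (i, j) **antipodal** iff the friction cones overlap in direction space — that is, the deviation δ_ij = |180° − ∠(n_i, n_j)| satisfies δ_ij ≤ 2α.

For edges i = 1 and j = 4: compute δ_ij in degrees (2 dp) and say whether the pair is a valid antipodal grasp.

δ = 11.18°, valid

α = atan 0.15 = 8.53°;  2α = 17.06°
edge 1: e_1 = (+0.54, +2.91);  n_1 = (+0.9832, -0.1825)
edge 4: e_4 = (+0.04, -3.44);  n_4 = (-0.9999, -0.0116)
∠(n_1, n_4) = 168.82°
δ = |180° − 168.82°| = 11.18°
11.18° ≤ 2α = 17.06°  →  valid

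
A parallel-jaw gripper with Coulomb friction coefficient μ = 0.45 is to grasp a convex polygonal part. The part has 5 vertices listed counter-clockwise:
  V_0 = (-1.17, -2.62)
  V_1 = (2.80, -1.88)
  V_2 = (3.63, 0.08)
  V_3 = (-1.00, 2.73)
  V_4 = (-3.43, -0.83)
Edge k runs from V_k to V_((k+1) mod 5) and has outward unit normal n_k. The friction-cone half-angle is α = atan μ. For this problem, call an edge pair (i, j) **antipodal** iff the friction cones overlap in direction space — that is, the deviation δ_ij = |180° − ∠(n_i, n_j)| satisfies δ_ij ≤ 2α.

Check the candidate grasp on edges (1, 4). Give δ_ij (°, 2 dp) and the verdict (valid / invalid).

δ = 74.57°, invalid

α = atan 0.45 = 24.23°;  2α = 48.46°
edge 1: e_1 = (+0.83, +1.96);  n_1 = (+0.9208, -0.3899)
edge 4: e_4 = (+2.26, -1.79);  n_4 = (-0.6209, -0.7839)
∠(n_1, n_4) = 105.43°
δ = |180° − 105.43°| = 74.57°
74.57° > 2α = 48.46°  →  invalid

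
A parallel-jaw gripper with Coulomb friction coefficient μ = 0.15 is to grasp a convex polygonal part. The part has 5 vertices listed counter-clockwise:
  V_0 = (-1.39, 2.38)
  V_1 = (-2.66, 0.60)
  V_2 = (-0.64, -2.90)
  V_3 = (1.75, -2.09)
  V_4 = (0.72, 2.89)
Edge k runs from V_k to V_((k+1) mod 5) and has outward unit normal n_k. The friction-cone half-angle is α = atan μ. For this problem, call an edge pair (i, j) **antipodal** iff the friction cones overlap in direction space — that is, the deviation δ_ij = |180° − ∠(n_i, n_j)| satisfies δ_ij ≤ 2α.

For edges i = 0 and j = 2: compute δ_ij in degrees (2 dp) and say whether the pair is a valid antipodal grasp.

α = atan 0.15 = 8.53°;  2α = 17.06°
edge 0: e_0 = (-1.27, -1.78);  n_0 = (-0.8140, +0.5808)
edge 2: e_2 = (+2.39, +0.81);  n_2 = (+0.3210, -0.9471)
∠(n_0, n_2) = 144.23°
δ = |180° − 144.23°| = 35.77°
35.77° > 2α = 17.06°  →  invalid

δ = 35.77°, invalid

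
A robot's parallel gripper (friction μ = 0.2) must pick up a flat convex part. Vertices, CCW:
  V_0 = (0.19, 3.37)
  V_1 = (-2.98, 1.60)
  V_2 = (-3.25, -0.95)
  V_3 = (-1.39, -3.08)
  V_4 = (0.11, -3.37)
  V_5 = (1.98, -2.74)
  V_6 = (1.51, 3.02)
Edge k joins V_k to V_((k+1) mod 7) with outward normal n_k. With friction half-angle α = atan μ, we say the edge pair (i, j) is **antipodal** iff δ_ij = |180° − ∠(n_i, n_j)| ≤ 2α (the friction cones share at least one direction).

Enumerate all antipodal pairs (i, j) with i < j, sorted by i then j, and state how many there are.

count = 3; pairs: (0,4), (1,5), (3,6)

α = atan 0.2 = 11.31°;  2α = 22.62°
n_0 = (-0.4875, +0.8731)
n_1 = (-0.9944, +0.1053)
n_2 = (-0.7532, -0.6578)
n_3 = (-0.1898, -0.9818)
n_4 = (+0.3193, -0.9477)
n_5 = (+0.9967, +0.0813)
n_6 = (+0.2563, +0.9666)
  (0,1): δ = 125.22°  ·
  (0,2): δ = 78.05°  ·
  (0,3): δ = 40.12°  ·
  (0,4): δ = 10.56°  ✓
  (0,5): δ = 65.49°  ·
  (0,6): δ = 135.97°  ·
  (1,2): δ = 132.83°  ·
  (1,3): δ = 94.90°  ·
  (1,4): δ = 65.34°  ·
  (1,5): δ = 10.71°  ✓
  (1,6): δ = 81.19°  ·
  (2,3): δ = 142.07°  ·
  (2,4): δ = 112.51°  ·
  (2,5): δ = 36.46°  ·
  (2,6): δ = 34.02°  ·
  (3,4): δ = 150.44°  ·
  (3,5): δ = 74.39°  ·
  (3,6): δ = 3.91°  ✓
  (4,5): δ = 103.95°  ·
  (4,6): δ = 33.47°  ·
  (5,6): δ = 109.52°  ·
antipodal pairs: 3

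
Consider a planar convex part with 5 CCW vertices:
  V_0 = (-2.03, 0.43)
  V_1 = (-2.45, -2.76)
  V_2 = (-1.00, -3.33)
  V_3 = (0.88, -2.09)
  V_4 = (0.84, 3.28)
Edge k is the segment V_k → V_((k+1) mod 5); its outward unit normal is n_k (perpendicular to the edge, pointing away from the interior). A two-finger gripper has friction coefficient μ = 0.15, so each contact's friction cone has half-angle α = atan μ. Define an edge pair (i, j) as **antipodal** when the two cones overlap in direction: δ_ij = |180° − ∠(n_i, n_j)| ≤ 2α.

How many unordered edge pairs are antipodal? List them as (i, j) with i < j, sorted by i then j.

α = atan 0.15 = 8.53°;  2α = 17.06°
n_0 = (-0.9914, +0.1305)
n_1 = (-0.3659, -0.9307)
n_2 = (+0.5506, -0.8348)
n_3 = (+1.0000, +0.0074)
n_4 = (-0.7046, +0.7096)
  (0,1): δ = 103.96°  ·
  (0,2): δ = 49.09°  ·
  (0,3): δ = 7.93°  ✓
  (0,4): δ = 142.30°  ·
  (1,2): δ = 125.13°  ·
  (1,3): δ = 68.11°  ·
  (1,4): δ = 66.26°  ·
  (2,3): δ = 122.98°  ·
  (2,4): δ = 11.39°  ✓
  (3,4): δ = 45.63°  ·
antipodal pairs: 2

count = 2; pairs: (0,3), (2,4)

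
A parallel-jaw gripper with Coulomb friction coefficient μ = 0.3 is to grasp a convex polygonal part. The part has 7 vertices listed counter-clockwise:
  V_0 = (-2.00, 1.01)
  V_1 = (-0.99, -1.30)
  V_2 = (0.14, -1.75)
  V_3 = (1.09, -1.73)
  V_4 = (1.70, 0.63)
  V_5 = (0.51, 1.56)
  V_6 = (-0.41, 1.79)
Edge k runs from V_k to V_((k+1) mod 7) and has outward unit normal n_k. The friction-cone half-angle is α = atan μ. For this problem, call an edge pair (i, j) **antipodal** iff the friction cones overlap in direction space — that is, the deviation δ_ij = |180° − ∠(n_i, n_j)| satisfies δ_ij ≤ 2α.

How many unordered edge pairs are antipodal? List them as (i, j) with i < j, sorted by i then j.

α = atan 0.3 = 16.70°;  2α = 33.40°
n_0 = (-0.9162, -0.4006)
n_1 = (-0.3700, -0.9290)
n_2 = (+0.0210, -0.9998)
n_3 = (+0.9682, -0.2503)
n_4 = (+0.6158, +0.7879)
n_5 = (+0.2425, +0.9701)
n_6 = (-0.4404, +0.8978)
  (0,1): δ = 135.33°  ·
  (0,2): δ = 112.41°  ·
  (0,3): δ = 38.11°  ·
  (0,4): δ = 28.38°  ✓
  (0,5): δ = 52.35°  ·
  (0,6): δ = 92.51°  ·
  (1,2): δ = 157.08°  ·
  (1,3): δ = 82.78°  ·
  (1,4): δ = 16.29°  ✓
  (1,5): δ = 7.68°  ✓
  (1,6): δ = 47.84°  ·
  (2,3): δ = 105.70°  ·
  (2,4): δ = 39.21°  ·
  (2,5): δ = 15.24°  ✓
  (2,6): δ = 24.92°  ✓
  (3,4): δ = 113.52°  ·
  (3,5): δ = 89.54°  ·
  (3,6): δ = 49.38°  ·
  (4,5): δ = 156.03°  ·
  (4,6): δ = 115.86°  ·
  (5,6): δ = 139.83°  ·
antipodal pairs: 5

count = 5; pairs: (0,4), (1,4), (1,5), (2,5), (2,6)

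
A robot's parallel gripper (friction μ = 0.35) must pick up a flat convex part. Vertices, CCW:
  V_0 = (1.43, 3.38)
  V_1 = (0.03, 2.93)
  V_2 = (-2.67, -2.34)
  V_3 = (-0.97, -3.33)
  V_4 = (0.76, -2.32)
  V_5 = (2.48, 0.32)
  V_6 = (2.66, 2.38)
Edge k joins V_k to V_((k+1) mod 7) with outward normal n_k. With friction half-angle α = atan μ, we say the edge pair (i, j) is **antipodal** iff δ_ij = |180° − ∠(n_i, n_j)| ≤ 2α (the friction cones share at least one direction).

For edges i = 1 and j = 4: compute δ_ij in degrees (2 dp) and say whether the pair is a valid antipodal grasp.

δ = 5.96°, valid

α = atan 0.35 = 19.29°;  2α = 38.58°
edge 1: e_1 = (-2.70, -5.27);  n_1 = (-0.8900, +0.4560)
edge 4: e_4 = (+1.72, +2.64);  n_4 = (+0.8379, -0.5459)
∠(n_1, n_4) = 174.04°
δ = |180° − 174.04°| = 5.96°
5.96° ≤ 2α = 38.58°  →  valid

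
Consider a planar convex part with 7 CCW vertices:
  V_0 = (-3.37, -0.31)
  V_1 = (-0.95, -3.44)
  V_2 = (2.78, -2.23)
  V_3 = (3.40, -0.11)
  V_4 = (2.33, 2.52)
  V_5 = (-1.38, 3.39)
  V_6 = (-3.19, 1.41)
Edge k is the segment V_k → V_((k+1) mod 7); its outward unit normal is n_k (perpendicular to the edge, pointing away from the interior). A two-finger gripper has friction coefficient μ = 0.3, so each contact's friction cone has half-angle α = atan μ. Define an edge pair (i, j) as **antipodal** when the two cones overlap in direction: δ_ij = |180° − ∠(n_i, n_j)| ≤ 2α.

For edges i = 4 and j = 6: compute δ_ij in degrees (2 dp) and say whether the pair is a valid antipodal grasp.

δ = 82.78°, invalid

α = atan 0.3 = 16.70°;  2α = 33.40°
edge 4: e_4 = (-3.71, +0.87);  n_4 = (+0.2283, +0.9736)
edge 6: e_6 = (-0.18, -1.72);  n_6 = (-0.9946, +0.1041)
∠(n_4, n_6) = 97.22°
δ = |180° − 97.22°| = 82.78°
82.78° > 2α = 33.40°  →  invalid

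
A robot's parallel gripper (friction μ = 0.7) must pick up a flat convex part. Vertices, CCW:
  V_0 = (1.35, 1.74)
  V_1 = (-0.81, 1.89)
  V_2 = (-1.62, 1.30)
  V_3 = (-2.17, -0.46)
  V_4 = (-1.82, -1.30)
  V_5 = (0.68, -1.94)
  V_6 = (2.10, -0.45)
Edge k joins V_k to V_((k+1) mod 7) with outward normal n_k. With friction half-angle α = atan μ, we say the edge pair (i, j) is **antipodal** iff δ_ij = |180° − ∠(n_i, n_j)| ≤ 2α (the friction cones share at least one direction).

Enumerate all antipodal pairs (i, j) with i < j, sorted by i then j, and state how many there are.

α = atan 0.7 = 34.99°;  2α = 69.98°
n_0 = (+0.0693, +0.9976)
n_1 = (-0.5888, +0.8083)
n_2 = (-0.9545, +0.2983)
n_3 = (-0.9231, -0.3846)
n_4 = (-0.2480, -0.9688)
n_5 = (+0.7239, -0.6899)
n_6 = (+0.9461, +0.3240)
  (0,1): δ = 139.96°  ·
  (0,2): δ = 103.38°  ·
  (0,3): δ = 63.41°  ✓
  (0,4): δ = 10.39°  ✓
  (0,5): δ = 50.35°  ✓
  (0,6): δ = 112.88°  ·
  (1,2): δ = 143.42°  ·
  (1,3): δ = 103.45°  ·
  (1,4): δ = 50.43°  ✓
  (1,5): δ = 10.31°  ✓
  (1,6): δ = 72.84°  ·
  (2,3): δ = 140.03°  ·
  (2,4): δ = 87.01°  ·
  (2,5): δ = 26.27°  ✓
  (2,6): δ = 36.26°  ✓
  (3,4): δ = 126.98°  ·
  (3,5): δ = 66.24°  ✓
  (3,6): δ = 3.72°  ✓
  (4,5): δ = 119.26°  ·
  (4,6): δ = 56.74°  ✓
  (5,6): δ = 117.47°  ·
antipodal pairs: 10

count = 10; pairs: (0,3), (0,4), (0,5), (1,4), (1,5), (2,5), (2,6), (3,5), (3,6), (4,6)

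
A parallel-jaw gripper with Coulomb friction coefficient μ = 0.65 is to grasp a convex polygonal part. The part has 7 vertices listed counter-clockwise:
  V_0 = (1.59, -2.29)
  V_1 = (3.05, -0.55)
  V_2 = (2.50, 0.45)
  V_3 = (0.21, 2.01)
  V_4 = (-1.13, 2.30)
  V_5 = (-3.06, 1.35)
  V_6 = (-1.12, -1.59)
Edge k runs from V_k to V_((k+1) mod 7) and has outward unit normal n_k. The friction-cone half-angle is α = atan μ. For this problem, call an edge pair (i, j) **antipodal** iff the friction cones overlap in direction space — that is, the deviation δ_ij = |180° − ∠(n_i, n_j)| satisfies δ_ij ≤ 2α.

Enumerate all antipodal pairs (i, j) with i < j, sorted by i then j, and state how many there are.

count = 9; pairs: (0,3), (0,4), (1,5), (1,6), (2,5), (2,6), (3,5), (3,6), (4,6)

α = atan 0.65 = 33.02°;  2α = 66.05°
n_0 = (+0.7661, -0.6428)
n_1 = (+0.8762, +0.4819)
n_2 = (+0.5630, +0.8265)
n_3 = (+0.2115, +0.9774)
n_4 = (-0.4416, +0.8972)
n_5 = (-0.8347, -0.5508)
n_6 = (-0.2501, -0.9682)
  (0,1): δ = 111.19°  ·
  (0,2): δ = 84.26°  ·
  (0,3): δ = 62.21°  ✓
  (0,4): δ = 23.79°  ✓
  (0,5): δ = 73.42°  ·
  (0,6): δ = 115.52°  ·
  (1,2): δ = 153.07°  ·
  (1,3): δ = 131.02°  ·
  (1,4): δ = 92.60°  ·
  (1,5): δ = 4.61°  ✓
  (1,6): δ = 46.71°  ✓
  (2,3): δ = 157.95°  ·
  (2,4): δ = 119.53°  ·
  (2,5): δ = 22.32°  ✓
  (2,6): δ = 19.78°  ✓
  (3,4): δ = 141.58°  ·
  (3,5): δ = 44.37°  ✓
  (3,6): δ = 2.27°  ✓
  (4,5): δ = 82.79°  ·
  (4,6): δ = 40.69°  ✓
  (5,6): δ = 137.90°  ·
antipodal pairs: 9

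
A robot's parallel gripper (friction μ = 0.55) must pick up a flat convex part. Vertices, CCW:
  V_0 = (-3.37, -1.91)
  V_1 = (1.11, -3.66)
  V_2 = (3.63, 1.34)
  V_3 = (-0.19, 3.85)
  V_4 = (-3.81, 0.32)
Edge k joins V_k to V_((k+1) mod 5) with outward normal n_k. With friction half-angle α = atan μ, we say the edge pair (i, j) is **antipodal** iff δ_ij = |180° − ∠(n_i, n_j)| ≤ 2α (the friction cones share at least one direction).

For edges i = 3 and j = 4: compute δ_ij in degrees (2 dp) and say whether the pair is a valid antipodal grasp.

δ = 123.12°, invalid

α = atan 0.55 = 28.81°;  2α = 57.62°
edge 3: e_3 = (-3.62, -3.53);  n_3 = (-0.6982, +0.7160)
edge 4: e_4 = (+0.44, -2.23);  n_4 = (-0.9811, -0.1936)
∠(n_3, n_4) = 56.88°
δ = |180° − 56.88°| = 123.12°
123.12° > 2α = 57.62°  →  invalid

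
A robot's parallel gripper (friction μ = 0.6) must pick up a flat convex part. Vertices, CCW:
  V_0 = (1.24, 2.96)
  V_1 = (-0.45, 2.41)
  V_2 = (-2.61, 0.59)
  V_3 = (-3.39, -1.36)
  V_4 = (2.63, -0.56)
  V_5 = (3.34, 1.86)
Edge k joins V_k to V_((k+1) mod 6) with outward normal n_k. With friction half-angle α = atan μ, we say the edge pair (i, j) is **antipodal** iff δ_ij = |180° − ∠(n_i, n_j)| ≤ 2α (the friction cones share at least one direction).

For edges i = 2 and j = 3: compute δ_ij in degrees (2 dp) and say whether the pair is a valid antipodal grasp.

α = atan 0.6 = 30.96°;  2α = 61.93°
edge 2: e_2 = (-0.78, -1.95);  n_2 = (-0.9285, +0.3714)
edge 3: e_3 = (+6.02, +0.80);  n_3 = (+0.1317, -0.9913)
∠(n_2, n_3) = 119.37°
δ = |180° − 119.37°| = 60.63°
60.63° ≤ 2α = 61.93°  →  valid

δ = 60.63°, valid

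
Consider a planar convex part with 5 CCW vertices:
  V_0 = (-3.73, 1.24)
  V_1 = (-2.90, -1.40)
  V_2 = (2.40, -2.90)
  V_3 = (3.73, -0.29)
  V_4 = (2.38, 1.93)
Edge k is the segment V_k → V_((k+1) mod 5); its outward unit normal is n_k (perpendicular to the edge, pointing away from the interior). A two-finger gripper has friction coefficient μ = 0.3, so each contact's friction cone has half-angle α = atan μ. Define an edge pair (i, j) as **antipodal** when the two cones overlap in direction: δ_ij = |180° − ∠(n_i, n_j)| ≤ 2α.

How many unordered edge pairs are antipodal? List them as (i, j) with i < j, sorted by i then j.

count = 2; pairs: (0,3), (1,4)

α = atan 0.3 = 16.70°;  2α = 33.40°
n_0 = (-0.9540, -0.2999)
n_1 = (-0.2723, -0.9622)
n_2 = (+0.8910, -0.4540)
n_3 = (+0.8544, +0.5196)
n_4 = (-0.1122, +0.9937)
  (0,1): δ = 123.26°  ·
  (0,2): δ = 44.46°  ·
  (0,3): δ = 13.85°  ✓
  (0,4): δ = 78.99°  ·
  (1,2): δ = 101.20°  ·
  (1,3): δ = 42.89°  ·
  (1,4): δ = 22.25°  ✓
  (2,3): δ = 121.69°  ·
  (2,4): δ = 56.55°  ·
  (3,4): δ = 114.86°  ·
antipodal pairs: 2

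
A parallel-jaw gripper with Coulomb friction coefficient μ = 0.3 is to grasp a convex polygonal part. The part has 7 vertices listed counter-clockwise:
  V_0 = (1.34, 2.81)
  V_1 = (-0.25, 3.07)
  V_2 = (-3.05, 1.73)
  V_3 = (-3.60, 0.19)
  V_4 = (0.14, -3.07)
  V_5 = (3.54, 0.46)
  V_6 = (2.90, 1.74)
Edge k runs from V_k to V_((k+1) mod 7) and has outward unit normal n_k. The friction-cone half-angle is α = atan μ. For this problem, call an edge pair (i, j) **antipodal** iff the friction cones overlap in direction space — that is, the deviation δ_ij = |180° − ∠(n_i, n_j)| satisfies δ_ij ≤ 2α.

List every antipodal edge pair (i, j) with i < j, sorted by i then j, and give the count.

α = atan 0.3 = 16.70°;  2α = 33.40°
n_0 = (+0.1614, +0.9869)
n_1 = (-0.4317, +0.9020)
n_2 = (-0.9417, +0.3363)
n_3 = (-0.6571, -0.7538)
n_4 = (+0.7202, -0.6937)
n_5 = (+0.8944, +0.4472)
n_6 = (+0.5656, +0.8247)
  (0,1): δ = 145.14°  ·
  (0,2): δ = 100.37°  ·
  (0,3): δ = 31.79°  ✓
  (0,4): δ = 55.36°  ·
  (0,5): δ = 125.85°  ·
  (0,6): δ = 154.84°  ·
  (1,2): δ = 135.23°  ·
  (1,3): δ = 66.65°  ·
  (1,4): δ = 20.50°  ✓
  (1,5): δ = 90.99°  ·
  (1,6): δ = 119.98°  ·
  (2,3): δ = 111.42°  ·
  (2,4): δ = 24.27°  ✓
  (2,5): δ = 46.22°  ·
  (2,6): δ = 75.21°  ·
  (3,4): δ = 92.85°  ·
  (3,5): δ = 22.36°  ✓
  (3,6): δ = 6.63°  ✓
  (4,5): δ = 109.51°  ·
  (4,6): δ = 80.52°  ·
  (5,6): δ = 151.01°  ·
antipodal pairs: 5

count = 5; pairs: (0,3), (1,4), (2,4), (3,5), (3,6)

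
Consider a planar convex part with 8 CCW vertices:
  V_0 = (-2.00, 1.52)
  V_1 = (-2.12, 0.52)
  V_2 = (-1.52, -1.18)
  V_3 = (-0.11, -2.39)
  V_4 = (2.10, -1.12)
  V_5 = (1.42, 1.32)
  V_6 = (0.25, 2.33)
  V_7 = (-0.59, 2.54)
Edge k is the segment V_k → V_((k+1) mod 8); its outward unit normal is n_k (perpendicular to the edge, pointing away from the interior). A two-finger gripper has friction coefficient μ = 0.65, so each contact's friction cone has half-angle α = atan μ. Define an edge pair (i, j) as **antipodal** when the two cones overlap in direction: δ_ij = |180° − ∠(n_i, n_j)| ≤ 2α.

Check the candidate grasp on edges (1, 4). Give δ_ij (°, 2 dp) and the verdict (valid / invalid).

δ = 3.87°, valid

α = atan 0.65 = 33.02°;  2α = 66.05°
edge 1: e_1 = (+0.60, -1.70);  n_1 = (-0.9430, -0.3328)
edge 4: e_4 = (-0.68, +2.44);  n_4 = (+0.9633, +0.2685)
∠(n_1, n_4) = 176.13°
δ = |180° − 176.13°| = 3.87°
3.87° ≤ 2α = 66.05°  →  valid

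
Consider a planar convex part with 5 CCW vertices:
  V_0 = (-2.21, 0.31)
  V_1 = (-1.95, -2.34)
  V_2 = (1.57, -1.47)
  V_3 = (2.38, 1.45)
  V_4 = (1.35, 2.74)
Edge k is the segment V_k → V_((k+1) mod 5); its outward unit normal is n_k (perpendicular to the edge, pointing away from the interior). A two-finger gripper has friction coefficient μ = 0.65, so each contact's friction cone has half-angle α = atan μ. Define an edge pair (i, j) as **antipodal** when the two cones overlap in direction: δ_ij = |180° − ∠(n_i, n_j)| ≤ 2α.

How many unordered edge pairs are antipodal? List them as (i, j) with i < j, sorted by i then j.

α = atan 0.65 = 33.02°;  2α = 66.05°
n_0 = (-0.9952, -0.0976)
n_1 = (+0.2399, -0.9708)
n_2 = (+0.9636, -0.2673)
n_3 = (+0.7815, +0.6240)
n_4 = (-0.5638, +0.8259)
  (0,1): δ = 81.72°  ·
  (0,2): δ = 21.11°  ✓
  (0,3): δ = 33.00°  ✓
  (0,4): δ = 118.71°  ·
  (1,2): δ = 119.39°  ·
  (1,3): δ = 65.28°  ✓
  (1,4): δ = 20.43°  ✓
  (2,3): δ = 125.89°  ·
  (2,4): δ = 40.18°  ✓
  (3,4): δ = 94.29°  ·
antipodal pairs: 5

count = 5; pairs: (0,2), (0,3), (1,3), (1,4), (2,4)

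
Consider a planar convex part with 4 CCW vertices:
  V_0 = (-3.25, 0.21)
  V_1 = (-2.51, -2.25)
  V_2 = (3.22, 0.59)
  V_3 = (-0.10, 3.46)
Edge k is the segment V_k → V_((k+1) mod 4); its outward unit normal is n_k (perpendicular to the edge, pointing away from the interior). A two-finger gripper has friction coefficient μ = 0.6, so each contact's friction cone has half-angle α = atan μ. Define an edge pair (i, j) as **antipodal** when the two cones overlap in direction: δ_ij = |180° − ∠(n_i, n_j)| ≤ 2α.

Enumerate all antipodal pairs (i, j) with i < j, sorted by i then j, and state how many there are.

α = atan 0.6 = 30.96°;  2α = 61.93°
n_0 = (-0.9576, -0.2881)
n_1 = (+0.4441, -0.8960)
n_2 = (+0.6540, +0.7565)
n_3 = (-0.7181, +0.6960)
  (0,1): δ = 80.38°  ·
  (0,2): δ = 32.42°  ✓
  (0,3): δ = 119.15°  ·
  (1,2): δ = 67.21°  ·
  (1,3): δ = 19.53°  ✓
  (2,3): δ = 93.26°  ·
antipodal pairs: 2

count = 2; pairs: (0,2), (1,3)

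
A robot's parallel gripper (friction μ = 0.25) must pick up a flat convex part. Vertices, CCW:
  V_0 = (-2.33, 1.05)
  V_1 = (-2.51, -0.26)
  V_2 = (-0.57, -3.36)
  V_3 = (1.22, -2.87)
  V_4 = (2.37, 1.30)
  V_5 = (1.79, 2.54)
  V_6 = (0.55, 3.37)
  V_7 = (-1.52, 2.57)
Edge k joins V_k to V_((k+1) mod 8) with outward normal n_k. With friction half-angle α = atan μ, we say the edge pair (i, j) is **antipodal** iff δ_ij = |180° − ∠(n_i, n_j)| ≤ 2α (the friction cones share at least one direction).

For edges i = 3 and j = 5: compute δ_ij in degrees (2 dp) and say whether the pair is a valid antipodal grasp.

α = atan 0.25 = 14.04°;  2α = 28.07°
edge 3: e_3 = (+1.15, +4.17);  n_3 = (+0.9640, -0.2659)
edge 5: e_5 = (-1.24, +0.83);  n_5 = (+0.5562, +0.8310)
∠(n_3, n_5) = 71.62°
δ = |180° − 71.62°| = 108.38°
108.38° > 2α = 28.07°  →  invalid

δ = 108.38°, invalid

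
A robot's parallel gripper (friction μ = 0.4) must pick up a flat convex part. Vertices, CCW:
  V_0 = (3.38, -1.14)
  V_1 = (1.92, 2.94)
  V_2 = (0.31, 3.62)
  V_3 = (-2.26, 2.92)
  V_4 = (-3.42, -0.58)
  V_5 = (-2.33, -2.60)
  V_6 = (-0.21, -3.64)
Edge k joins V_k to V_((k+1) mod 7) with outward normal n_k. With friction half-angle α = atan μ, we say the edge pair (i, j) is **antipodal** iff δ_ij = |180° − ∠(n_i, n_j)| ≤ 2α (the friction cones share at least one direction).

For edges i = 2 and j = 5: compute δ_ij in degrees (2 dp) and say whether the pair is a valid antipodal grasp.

δ = 41.37°, valid

α = atan 0.4 = 21.80°;  2α = 43.60°
edge 2: e_2 = (-2.57, -0.70);  n_2 = (-0.2628, +0.9649)
edge 5: e_5 = (+2.12, -1.04);  n_5 = (-0.4404, -0.8978)
∠(n_2, n_5) = 138.63°
δ = |180° − 138.63°| = 41.37°
41.37° ≤ 2α = 43.60°  →  valid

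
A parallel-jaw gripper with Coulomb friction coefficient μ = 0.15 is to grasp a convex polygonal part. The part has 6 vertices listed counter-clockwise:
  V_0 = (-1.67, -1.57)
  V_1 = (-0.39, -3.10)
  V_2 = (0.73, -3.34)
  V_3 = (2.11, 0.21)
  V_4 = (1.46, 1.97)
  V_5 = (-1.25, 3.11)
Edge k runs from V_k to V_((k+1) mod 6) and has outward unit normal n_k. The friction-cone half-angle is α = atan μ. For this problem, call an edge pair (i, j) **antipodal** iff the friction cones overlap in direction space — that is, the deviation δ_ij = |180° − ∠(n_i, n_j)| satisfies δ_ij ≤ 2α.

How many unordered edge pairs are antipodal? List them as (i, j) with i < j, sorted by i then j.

α = atan 0.15 = 8.53°;  2α = 17.06°
n_0 = (-0.7670, -0.6417)
n_1 = (-0.2095, -0.9778)
n_2 = (+0.9321, -0.3623)
n_3 = (+0.9381, +0.3464)
n_4 = (+0.3878, +0.9218)
n_5 = (-0.9960, +0.0894)
  (0,1): δ = 142.01°  ·
  (0,2): δ = 61.16°  ·
  (0,3): δ = 19.65°  ·
  (0,4): δ = 27.27°  ·
  (0,5): δ = 134.96°  ·
  (1,2): δ = 99.15°  ·
  (1,3): δ = 57.64°  ·
  (1,4): δ = 10.72°  ✓
  (1,5): δ = 96.97°  ·
  (2,3): δ = 138.49°  ·
  (2,4): δ = 91.57°  ·
  (2,5): δ = 16.11°  ✓
  (3,4): δ = 133.08°  ·
  (3,5): δ = 25.40°  ·
  (4,5): δ = 72.31°  ·
antipodal pairs: 2

count = 2; pairs: (1,4), (2,5)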